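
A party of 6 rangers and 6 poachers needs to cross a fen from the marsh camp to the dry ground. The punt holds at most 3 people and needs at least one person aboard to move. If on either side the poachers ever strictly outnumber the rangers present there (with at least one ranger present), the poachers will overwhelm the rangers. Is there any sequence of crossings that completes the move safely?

No

Following every safe sequence of crossings from the start, the most of the 12 that can be at the dry ground as the punt arrives there on crossings 1, 3, 5 is 3, 5, 6 respectively; the best ever achieved is 6 of 12.
From crossing 7 on, no configuration arises that was not already reachable earlier: only 17 distinct safe configurations (who is on which side, and where the punt is) can ever be reached, none of them has everyone across, and every continuation just revisits them. They are: 0 rangers + 0 poachers across (punt back at the start); 0 rangers + 1 poacher across (punt there); 0 rangers + 1 poacher across (punt back at the start); 0 rangers + 2 poachers across (punt there); 0 rangers + 2 poachers across (punt back at the start); 0 rangers + 3 poachers across (punt there); 0 rangers + 3 poachers across (punt back at the start); 0 rangers + 4 poachers across (punt there); 0 rangers + 4 poachers across (punt back at the start); 0 rangers + 5 poachers across (punt there); 0 rangers + 5 poachers across (punt back at the start); 0 rangers + 6 poachers across (punt there); 1 ranger + 1 poacher across (punt there); 1 ranger + 1 poacher across (punt back at the start); 2 rangers + 2 poachers across (punt there); 2 rangers + 2 poachers across (punt back at the start); 3 rangers + 3 poachers across (punt there). So no valid plan exists.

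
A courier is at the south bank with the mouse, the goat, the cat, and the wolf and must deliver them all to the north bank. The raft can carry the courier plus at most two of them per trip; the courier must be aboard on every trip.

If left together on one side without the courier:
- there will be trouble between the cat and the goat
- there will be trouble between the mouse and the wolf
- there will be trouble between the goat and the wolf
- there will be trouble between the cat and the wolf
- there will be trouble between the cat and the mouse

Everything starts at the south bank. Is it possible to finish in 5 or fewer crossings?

Yes — this plan uses 5 crossings (≤ 5):
1. Courier goes to the north bank with the cat and the wolf.
2. Courier goes back to the south bank with the cat.
3. Courier goes to the north bank with the goat and the mouse.
4. Courier goes back to the south bank with the wolf.
5. Courier goes to the north bank with the cat and the wolf.

Yes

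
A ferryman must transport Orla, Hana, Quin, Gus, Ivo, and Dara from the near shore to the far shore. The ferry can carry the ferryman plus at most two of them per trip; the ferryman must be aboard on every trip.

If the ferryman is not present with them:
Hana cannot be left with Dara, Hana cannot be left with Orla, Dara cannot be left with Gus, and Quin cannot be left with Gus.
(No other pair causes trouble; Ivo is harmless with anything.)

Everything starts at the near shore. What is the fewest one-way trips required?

Counting alone: the ferryman can take at most 2 across per trip to the far shore, so moving all 6 needs at least 3 loaded trips out, with a return between consecutive ones — at least 5 crossings.
The safety rule pushes this higher. Following every safe sequence of crossings, the most of the 6 that can be at the far shore as the ferry arrives there on crossing 5 is 5 — never all 6.
So no plan with fewer than 7 crossings exists, and this one achieves 7:
1. Ferryman goes to the far shore with Gus and Hana.
2. Ferryman goes back to the near shore alone.
3. Ferryman goes to the far shore with Orla and Quin.
4. Ferryman goes back to the near shore with Gus and Hana.
5. Ferryman goes to the far shore with Dara and Ivo.
6. Ferryman goes back to the near shore alone.
7. Ferryman goes to the far shore with Gus and Hana.

7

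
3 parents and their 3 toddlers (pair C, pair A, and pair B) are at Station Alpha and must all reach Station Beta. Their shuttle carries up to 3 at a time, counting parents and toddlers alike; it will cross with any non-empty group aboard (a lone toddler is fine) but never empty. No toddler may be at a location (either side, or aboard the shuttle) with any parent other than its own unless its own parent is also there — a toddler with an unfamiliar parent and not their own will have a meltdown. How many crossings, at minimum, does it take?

5

Counting alone: each trip to Station Beta takes at most 3 across and each return brings at least 1 back, so after t trips out (and t−1 returns) at most 3t − (t−1) of the 6 are across; that first reaches 6 at t = 3, so at least 5 crossings are needed.
The plan below uses exactly 5 crossings, so it is optimal:
1. parent C and toddler C cross → Station Beta.
2. parent C crosses ← Station Alpha.
3. parent A, parent B, and parent C cross → Station Beta.
4. toddler C crosses ← Station Alpha.
5. toddler A, toddler B, and toddler C cross → Station Beta.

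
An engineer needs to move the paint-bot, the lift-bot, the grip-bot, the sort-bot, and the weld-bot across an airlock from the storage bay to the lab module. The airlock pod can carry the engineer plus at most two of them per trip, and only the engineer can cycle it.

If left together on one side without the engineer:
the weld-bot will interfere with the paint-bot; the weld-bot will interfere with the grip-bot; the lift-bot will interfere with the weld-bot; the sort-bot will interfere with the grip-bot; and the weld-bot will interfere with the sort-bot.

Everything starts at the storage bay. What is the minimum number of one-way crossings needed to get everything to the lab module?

Counting alone: the engineer can take at most 2 across per trip to the lab module, so moving all 5 needs at least 3 loaded trips out, with a return between consecutive ones — at least 5 crossings.
The safety rule pushes this higher. Following every safe sequence of crossings, the most of the 5 that can be at the lab module as the airlock pod arrives there on crossing 5 is 4 — never all 5.
So no plan with fewer than 7 crossings exists, and this one achieves 7:
1. Engineer goes to the lab module with the grip-bot and the weld-bot.
2. Engineer goes back to the storage bay with the grip-bot.
3. Engineer goes to the lab module with the grip-bot and the paint-bot.
4. Engineer goes back to the storage bay with the weld-bot.
5. Engineer goes to the lab module with the lift-bot and the sort-bot.
6. Engineer goes back to the storage bay with the grip-bot.
7. Engineer goes to the lab module with the grip-bot and the weld-bot.

7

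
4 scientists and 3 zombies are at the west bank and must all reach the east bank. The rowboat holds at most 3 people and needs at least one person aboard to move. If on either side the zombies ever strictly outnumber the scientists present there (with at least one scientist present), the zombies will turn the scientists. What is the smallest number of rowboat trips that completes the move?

Counting alone: each trip to the east bank takes at most 3 across and each return brings at least 1 back, so after t trips out (and t−1 returns) at most 3t − (t−1) of the 7 are across; that first reaches 7 at t = 3, so at least 5 crossings are needed.
The plan below uses exactly 5 crossings, so it is optimal:
1. 3 zombies → the east bank.  (the west bank: 4S 0Z; the east bank: 0S 3Z)
2. 1 zombie ← the west bank.  (the west bank: 4S 1Z; the east bank: 0S 2Z)
3. 3 scientists → the east bank.  (the west bank: 1S 1Z; the east bank: 3S 2Z)
4. 1 scientist ← the west bank.  (the west bank: 2S 1Z; the east bank: 2S 2Z)
5. 2 scientists and 1 zombie → the east bank.  (the west bank: 0S 0Z; the east bank: 4S 3Z)

5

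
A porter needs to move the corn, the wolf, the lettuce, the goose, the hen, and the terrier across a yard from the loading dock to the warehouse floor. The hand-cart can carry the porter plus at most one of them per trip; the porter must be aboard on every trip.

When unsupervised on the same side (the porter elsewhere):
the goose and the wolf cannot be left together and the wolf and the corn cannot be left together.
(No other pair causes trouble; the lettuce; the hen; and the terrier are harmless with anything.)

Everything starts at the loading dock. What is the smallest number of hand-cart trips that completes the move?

13

Counting alone: the porter can take at most 1 across per trip to the warehouse floor, so moving all 6 needs at least 6 loaded trips out, with a return between consecutive ones — at least 11 crossings.
The safety rule pushes this higher. Following every safe sequence of crossings, the most of the 6 that can be at the warehouse floor as the hand-cart arrives there on crossing 11 is 5 — never all 6.
So no plan with fewer than 13 crossings exists, and this one achieves 13:
1. Porter goes to the warehouse floor with the wolf.  [the loading dock: the corn, the goose, the hen, the lettuce, the terrier | the warehouse floor: the wolf]
2. Porter goes back to the loading dock alone.  [the loading dock: the corn, the goose, the hen, the lettuce, the terrier | the warehouse floor: the wolf]
3. Porter goes to the warehouse floor with the corn.  [the loading dock: the goose, the hen, the lettuce, the terrier | the warehouse floor: the corn, the wolf]
4. Porter goes back to the loading dock with the wolf.  [the loading dock: the goose, the hen, the lettuce, the terrier, the wolf | the warehouse floor: the corn]
5. Porter goes to the warehouse floor with the goose.  [the loading dock: the hen, the lettuce, the terrier, the wolf | the warehouse floor: the corn, the goose]
6. Porter goes back to the loading dock alone.  [the loading dock: the hen, the lettuce, the terrier, the wolf | the warehouse floor: the corn, the goose]
7. Porter goes to the warehouse floor with the lettuce.  [the loading dock: the hen, the terrier, the wolf | the warehouse floor: the corn, the goose, the lettuce]
8. Porter goes back to the loading dock alone.  [the loading dock: the hen, the terrier, the wolf | the warehouse floor: the corn, the goose, the lettuce]
9. Porter goes to the warehouse floor with the hen.  [the loading dock: the terrier, the wolf | the warehouse floor: the corn, the goose, the hen, the lettuce]
10. Porter goes back to the loading dock alone.  [the loading dock: the terrier, the wolf | the warehouse floor: the corn, the goose, the hen, the lettuce]
11. Porter goes to the warehouse floor with the terrier.  [the loading dock: the wolf | the warehouse floor: the corn, the goose, the hen, the lettuce, the terrier]
12. Porter goes back to the loading dock alone.  [the loading dock: the wolf | the warehouse floor: the corn, the goose, the hen, the lettuce, the terrier]
13. Porter goes to the warehouse floor with the wolf.  [the loading dock: — | the warehouse floor: the corn, the goose, the hen, the lettuce, the terrier, the wolf]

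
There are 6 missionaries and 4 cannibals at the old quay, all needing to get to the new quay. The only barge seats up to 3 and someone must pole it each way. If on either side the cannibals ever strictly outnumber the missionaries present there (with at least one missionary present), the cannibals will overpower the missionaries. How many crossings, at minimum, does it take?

Counting alone: each trip to the new quay takes at most 3 across and each return brings at least 1 back, so after t trips out (and t−1 returns) at most 3t − (t−1) of the 10 are across; that first reaches 10 at t = 5, so at least 9 crossings are needed.
The plan below uses exactly 9 crossings, so it is optimal:
1. 2 cannibals → the new quay.  (the old quay: 6M 2C; the new quay: 0M 2C)
2. 1 cannibal ← the old quay.  (the old quay: 6M 3C; the new quay: 0M 1C)
3. 3 cannibals → the new quay.  (the old quay: 6M 0C; the new quay: 0M 4C)
4. 1 cannibal ← the old quay.  (the old quay: 6M 1C; the new quay: 0M 3C)
5. 3 missionaries → the new quay.  (the old quay: 3M 1C; the new quay: 3M 3C)
6. 1 cannibal ← the old quay.  (the old quay: 3M 2C; the new quay: 3M 2C)
7. 1 missionary and 2 cannibals → the new quay.  (the old quay: 2M 0C; the new quay: 4M 4C)
8. 1 cannibal ← the old quay.  (the old quay: 2M 1C; the new quay: 4M 3C)
9. 2 missionaries and 1 cannibal → the new quay.  (the old quay: 0M 0C; the new quay: 6M 4C)

9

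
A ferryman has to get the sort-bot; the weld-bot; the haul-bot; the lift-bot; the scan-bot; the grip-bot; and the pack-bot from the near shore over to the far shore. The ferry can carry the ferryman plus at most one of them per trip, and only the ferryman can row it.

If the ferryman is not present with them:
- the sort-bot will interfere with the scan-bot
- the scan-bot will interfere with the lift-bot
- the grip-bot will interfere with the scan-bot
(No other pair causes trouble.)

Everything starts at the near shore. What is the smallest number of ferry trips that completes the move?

impossible

Following every safe sequence of crossings from the start, the most of the 7 that can be at the far shore as the ferry arrives there on crossings 1, 3, 5, 7, 9 is 1, 2, 3, 4, 5 respectively; the best ever achieved is 5 of 7.
From crossing 11 on, no configuration arises that was not already reachable earlier: only 72 distinct safe configurations (who is on which side, and where the ferry is) can ever be reached, none of them has everyone across, and every continuation just revisits them. So no valid plan exists.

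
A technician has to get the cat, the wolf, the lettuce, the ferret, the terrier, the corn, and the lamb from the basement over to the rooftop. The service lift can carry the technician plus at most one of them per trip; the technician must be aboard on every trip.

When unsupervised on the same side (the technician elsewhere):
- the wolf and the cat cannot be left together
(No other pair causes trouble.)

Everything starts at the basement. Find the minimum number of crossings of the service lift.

Counting alone: the technician can take at most 1 across per trip to the rooftop, so moving all 7 needs at least 7 loaded trips out, with a return between consecutive ones — at least 13 crossings.
The plan below uses exactly 13 crossings, so it is optimal:
1. Technician goes to the rooftop with the cat.
2. Technician goes back to the basement alone.
3. Technician goes to the rooftop with the lettuce.
4. Technician goes back to the basement alone.
5. Technician goes to the rooftop with the ferret.
6. Technician goes back to the basement alone.
7. Technician goes to the rooftop with the terrier.
8. Technician goes back to the basement alone.
9. Technician goes to the rooftop with the corn.
10. Technician goes back to the basement alone.
11. Technician goes to the rooftop with the lamb.
12. Technician goes back to the basement alone.
13. Technician goes to the rooftop with the wolf.

13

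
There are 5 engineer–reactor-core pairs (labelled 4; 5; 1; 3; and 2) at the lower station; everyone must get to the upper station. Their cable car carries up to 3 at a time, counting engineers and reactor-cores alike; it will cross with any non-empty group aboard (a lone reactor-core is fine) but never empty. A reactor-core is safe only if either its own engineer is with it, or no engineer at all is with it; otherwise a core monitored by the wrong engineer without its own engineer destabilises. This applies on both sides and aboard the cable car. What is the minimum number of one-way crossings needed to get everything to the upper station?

Counting alone: each trip to the upper station takes at most 3 across and each return brings at least 1 back, so after t trips out (and t−1 returns) at most 3t − (t−1) of the 10 are across; that first reaches 10 at t = 5, so at least 9 crossings are needed.
The safety rule pushes this higher. Following every safe sequence of crossings, the most of the 10 that can be at the upper station as the cable car arrives there on crossing 9 is 9 — never all 10.
So no plan with fewer than 11 crossings exists, and this one achieves 11:
1. engineer 4 and reactor-core 4 cross → the upper station.
2. engineer 4 crosses ← the lower station.
3. reactor-core 1, reactor-core 3, and reactor-core 5 cross → the upper station.
4. reactor-core 4 crosses ← the lower station.
5. engineer 1, engineer 3, and engineer 5 cross → the upper station.
6. engineer 5 and reactor-core 5 cross ← the lower station.
7. engineer 2, engineer 4, and engineer 5 cross → the upper station.
8. reactor-core 1 crosses ← the lower station.
9. reactor-core 4 and reactor-core 5 cross → the upper station.
10. reactor-core 4 crosses ← the lower station.
11. reactor-core 1, reactor-core 2, and reactor-core 4 cross → the upper station.

11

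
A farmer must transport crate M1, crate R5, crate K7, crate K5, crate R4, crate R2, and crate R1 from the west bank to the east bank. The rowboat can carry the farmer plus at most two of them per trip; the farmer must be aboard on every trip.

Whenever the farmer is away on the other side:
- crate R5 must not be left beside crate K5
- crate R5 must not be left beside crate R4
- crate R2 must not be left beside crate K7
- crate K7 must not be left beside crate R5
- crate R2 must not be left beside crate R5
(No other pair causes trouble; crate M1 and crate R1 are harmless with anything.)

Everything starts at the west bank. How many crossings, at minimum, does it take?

Counting alone: the farmer can take at most 2 across per trip to the east bank, so moving all 7 needs at least 4 loaded trips out, with a return between consecutive ones — at least 7 crossings.
The safety rule pushes this higher. Following every safe sequence of crossings, the most of the 7 that can be at the east bank as the rowboat arrives there on crossings 7, 9 is 5, 6 respectively — never all 7.
So no plan with fewer than 11 crossings exists, and this one achieves 11:
1. Farmer goes to the east bank with crate K7 and crate R5.
2. Farmer goes back to the west bank with crate R5.
3. Farmer goes to the east bank with crate M1 and crate R5.
4. Farmer goes back to the west bank with crate R5.
5. Farmer goes to the east bank with crate K5 and crate R5.
6. Farmer goes back to the west bank with crate R5.
7. Farmer goes to the east bank with crate R4 and crate R5.
8. Farmer goes back to the west bank with crate R5.
9. Farmer goes to the east bank with crate R1 and crate R5.
10. Farmer goes back to the west bank with crate R5.
11. Farmer goes to the east bank with crate R2 and crate R5.

11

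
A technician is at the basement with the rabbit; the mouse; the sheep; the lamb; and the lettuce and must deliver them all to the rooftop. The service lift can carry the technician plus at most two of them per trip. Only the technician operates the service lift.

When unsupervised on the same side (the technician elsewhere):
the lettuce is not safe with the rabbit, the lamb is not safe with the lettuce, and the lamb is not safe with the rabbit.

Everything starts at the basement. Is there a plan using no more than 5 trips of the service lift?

Counting alone: the technician can take at most 2 across per trip to the rooftop, so moving all 5 needs at least 3 loaded trips out, with a return between consecutive ones — at least 5 crossings.
The safety rule pushes this higher. Following every safe sequence of crossings, the most of the 5 that can be at the rooftop as the service lift arrives there on crossing 5 is 4 — never all 5.
So the move cannot be finished within 5 crossings. (The shortest complete plan takes 7:)
1. Technician goes to the rooftop with the lamb and the rabbit.  [the basement: the lettuce, the mouse, the sheep | the rooftop: the lamb, the rabbit]
2. Technician goes back to the basement with the rabbit.  [the basement: the lettuce, the mouse, the rabbit, the sheep | the rooftop: the lamb]
3. Technician goes to the rooftop with the mouse and the rabbit.  [the basement: the lettuce, the sheep | the rooftop: the lamb, the mouse, the rabbit]
4. Technician goes back to the basement with the rabbit.  [the basement: the lettuce, the rabbit, the sheep | the rooftop: the lamb, the mouse]
5. Technician goes to the rooftop with the rabbit and the sheep.  [the basement: the lettuce | the rooftop: the lamb, the mouse, the rabbit, the sheep]
6. Technician goes back to the basement with the rabbit.  [the basement: the lettuce, the rabbit | the rooftop: the lamb, the mouse, the sheep]
7. Technician goes to the rooftop with the lettuce and the rabbit.  [the basement: — | the rooftop: the lamb, the lettuce, the mouse, the rabbit, the sheep]

No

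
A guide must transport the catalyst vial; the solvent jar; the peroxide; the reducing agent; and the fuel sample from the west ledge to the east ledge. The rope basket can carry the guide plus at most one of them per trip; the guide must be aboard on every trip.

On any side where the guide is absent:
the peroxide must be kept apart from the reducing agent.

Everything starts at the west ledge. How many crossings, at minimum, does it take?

9

Counting alone: the guide can take at most 1 across per trip to the east ledge, so moving all 5 needs at least 5 loaded trips out, with a return between consecutive ones — at least 9 crossings.
The plan below uses exactly 9 crossings, so it is optimal:
1. Guide goes to the east ledge with the peroxide.  [the west ledge: the catalyst vial, the fuel sample, the reducing agent, the solvent jar | the east ledge: the peroxide]
2. Guide goes back to the west ledge alone.  [the west ledge: the catalyst vial, the fuel sample, the reducing agent, the solvent jar | the east ledge: the peroxide]
3. Guide goes to the east ledge with the catalyst vial.  [the west ledge: the fuel sample, the reducing agent, the solvent jar | the east ledge: the catalyst vial, the peroxide]
4. Guide goes back to the west ledge alone.  [the west ledge: the fuel sample, the reducing agent, the solvent jar | the east ledge: the catalyst vial, the peroxide]
5. Guide goes to the east ledge with the solvent jar.  [the west ledge: the fuel sample, the reducing agent | the east ledge: the catalyst vial, the peroxide, the solvent jar]
6. Guide goes back to the west ledge alone.  [the west ledge: the fuel sample, the reducing agent | the east ledge: the catalyst vial, the peroxide, the solvent jar]
7. Guide goes to the east ledge with the fuel sample.  [the west ledge: the reducing agent | the east ledge: the catalyst vial, the fuel sample, the peroxide, the solvent jar]
8. Guide goes back to the west ledge alone.  [the west ledge: the reducing agent | the east ledge: the catalyst vial, the fuel sample, the peroxide, the solvent jar]
9. Guide goes to the east ledge with the reducing agent.  [the west ledge: — | the east ledge: the catalyst vial, the fuel sample, the peroxide, the reducing agent, the solvent jar]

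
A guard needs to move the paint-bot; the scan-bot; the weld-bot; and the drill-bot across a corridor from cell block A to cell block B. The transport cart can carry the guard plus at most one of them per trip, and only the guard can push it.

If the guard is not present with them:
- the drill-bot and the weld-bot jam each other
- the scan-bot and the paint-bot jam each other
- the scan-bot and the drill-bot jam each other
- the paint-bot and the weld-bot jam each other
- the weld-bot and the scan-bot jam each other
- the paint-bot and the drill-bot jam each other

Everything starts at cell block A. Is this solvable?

Whatever the first load, the items left behind include a forbidden pair without the guard. No opening move is safe, so no plan exists.

No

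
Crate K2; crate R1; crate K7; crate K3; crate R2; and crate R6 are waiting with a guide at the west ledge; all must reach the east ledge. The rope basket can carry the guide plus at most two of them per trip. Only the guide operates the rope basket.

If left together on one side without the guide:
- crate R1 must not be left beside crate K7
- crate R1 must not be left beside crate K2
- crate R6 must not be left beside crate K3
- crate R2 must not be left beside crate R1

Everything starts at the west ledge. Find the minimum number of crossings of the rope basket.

Counting alone: the guide can take at most 2 across per trip to the east ledge, so moving all 6 needs at least 3 loaded trips out, with a return between consecutive ones — at least 5 crossings.
The safety rule pushes this higher. Following every safe sequence of crossings, the most of the 6 that can be at the east ledge as the rope basket arrives there on crossing 5 is 5 — never all 6.
So no plan with fewer than 7 crossings exists, and this one achieves 7:
1. Guide goes to the east ledge with crate K3 and crate R1.
2. Guide goes back to the west ledge alone.
3. Guide goes to the east ledge with crate K2.
4. Guide goes back to the west ledge with crate R1.
5. Guide goes to the east ledge with crate K7 and crate R2.
6. Guide goes back to the west ledge alone.
7. Guide goes to the east ledge with crate R1 and crate R6.

7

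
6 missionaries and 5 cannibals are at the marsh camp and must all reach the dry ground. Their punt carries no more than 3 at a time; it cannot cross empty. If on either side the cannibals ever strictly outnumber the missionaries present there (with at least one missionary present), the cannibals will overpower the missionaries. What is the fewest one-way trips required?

Counting alone: each trip to the dry ground takes at most 3 across and each return brings at least 1 back, so after t trips out (and t−1 returns) at most 3t − (t−1) of the 11 are across; that first reaches 11 at t = 5, so at least 9 crossings are needed.
The plan below uses exactly 9 crossings, so it is optimal:
1. 3 cannibals → the dry ground.  (the marsh camp: 6M 2C; the dry ground: 0M 3C)
2. 1 cannibal ← the marsh camp.  (the marsh camp: 6M 3C; the dry ground: 0M 2C)
3. 3 missionaries → the dry ground.  (the marsh camp: 3M 3C; the dry ground: 3M 2C)
4. 1 missionary ← the marsh camp.  (the marsh camp: 4M 3C; the dry ground: 2M 2C)
5. 2 missionaries and 1 cannibal → the dry ground.  (the marsh camp: 2M 2C; the dry ground: 4M 3C)
6. 1 missionary ← the marsh camp.  (the marsh camp: 3M 2C; the dry ground: 3M 3C)
7. 2 missionaries and 1 cannibal → the dry ground.  (the marsh camp: 1M 1C; the dry ground: 5M 4C)
8. 1 missionary ← the marsh camp.  (the marsh camp: 2M 1C; the dry ground: 4M 4C)
9. 2 missionaries and 1 cannibal → the dry ground.  (the marsh camp: 0M 0C; the dry ground: 6M 5C)

9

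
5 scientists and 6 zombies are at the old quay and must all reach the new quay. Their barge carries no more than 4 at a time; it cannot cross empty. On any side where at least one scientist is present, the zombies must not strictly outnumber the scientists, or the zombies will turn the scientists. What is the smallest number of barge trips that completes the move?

The zombies already outnumber the scientists at the old quay before anyone moves, so the starting position itself is disallowed.

impossible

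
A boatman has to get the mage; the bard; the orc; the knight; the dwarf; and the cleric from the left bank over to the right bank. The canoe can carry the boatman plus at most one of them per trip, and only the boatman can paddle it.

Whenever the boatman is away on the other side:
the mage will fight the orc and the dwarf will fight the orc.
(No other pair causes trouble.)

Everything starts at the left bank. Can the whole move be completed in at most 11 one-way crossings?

Counting alone: the boatman can take at most 1 across per trip to the right bank, so moving all 6 needs at least 6 loaded trips out, with a return between consecutive ones — at least 11 crossings.
The safety rule pushes this higher. Following every safe sequence of crossings, the most of the 6 that can be at the right bank as the canoe arrives there on crossing 11 is 5 — never all 6.
So the move cannot be finished within 11 crossings. (The shortest complete plan takes 13:)
1. Boatman goes to the right bank with the orc.  [the left bank: the bard, the cleric, the dwarf, the knight, the mage | the right bank: the orc]
2. Boatman goes back to the left bank alone.  [the left bank: the bard, the cleric, the dwarf, the knight, the mage | the right bank: the orc]
3. Boatman goes to the right bank with the mage.  [the left bank: the bard, the cleric, the dwarf, the knight | the right bank: the mage, the orc]
4. Boatman goes back to the left bank with the orc.  [the left bank: the bard, the cleric, the dwarf, the knight, the orc | the right bank: the mage]
5. Boatman goes to the right bank with the dwarf.  [the left bank: the bard, the cleric, the knight, the orc | the right bank: the dwarf, the mage]
6. Boatman goes back to the left bank alone.  [the left bank: the bard, the cleric, the knight, the orc | the right bank: the dwarf, the mage]
7. Boatman goes to the right bank with the bard.  [the left bank: the cleric, the knight, the orc | the right bank: the bard, the dwarf, the mage]
8. Boatman goes back to the left bank alone.  [the left bank: the cleric, the knight, the orc | the right bank: the bard, the dwarf, the mage]
9. Boatman goes to the right bank with the knight.  [the left bank: the cleric, the orc | the right bank: the bard, the dwarf, the knight, the mage]
10. Boatman goes back to the left bank alone.  [the left bank: the cleric, the orc | the right bank: the bard, the dwarf, the knight, the mage]
11. Boatman goes to the right bank with the cleric.  [the left bank: the orc | the right bank: the bard, the cleric, the dwarf, the knight, the mage]
12. Boatman goes back to the left bank alone.  [the left bank: the orc | the right bank: the bard, the cleric, the dwarf, the knight, the mage]
13. Boatman goes to the right bank with the orc.  [the left bank: — | the right bank: the bard, the cleric, the dwarf, the knight, the mage, the orc]

No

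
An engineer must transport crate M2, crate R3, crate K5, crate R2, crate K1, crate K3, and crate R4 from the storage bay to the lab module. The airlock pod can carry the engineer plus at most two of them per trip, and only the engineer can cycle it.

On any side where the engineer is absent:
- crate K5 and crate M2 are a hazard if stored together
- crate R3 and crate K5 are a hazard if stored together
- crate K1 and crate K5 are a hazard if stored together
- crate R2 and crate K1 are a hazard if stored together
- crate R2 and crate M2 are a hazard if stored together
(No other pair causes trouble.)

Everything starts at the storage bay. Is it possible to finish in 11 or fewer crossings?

Yes

Yes — this plan uses 9 crossings (≤ 11):
1. Engineer goes to the lab module with crate K5 and crate R2.
2. Engineer goes back to the storage bay alone.
3. Engineer goes to the lab module with crate M2.
4. Engineer goes back to the storage bay with crate K5 and crate R2.
5. Engineer goes to the lab module with crate K1 and crate R3.
6. Engineer goes back to the storage bay alone.
7. Engineer goes to the lab module with crate K3 and crate R4.
8. Engineer goes back to the storage bay alone.
9. Engineer goes to the lab module with crate K5 and crate R2.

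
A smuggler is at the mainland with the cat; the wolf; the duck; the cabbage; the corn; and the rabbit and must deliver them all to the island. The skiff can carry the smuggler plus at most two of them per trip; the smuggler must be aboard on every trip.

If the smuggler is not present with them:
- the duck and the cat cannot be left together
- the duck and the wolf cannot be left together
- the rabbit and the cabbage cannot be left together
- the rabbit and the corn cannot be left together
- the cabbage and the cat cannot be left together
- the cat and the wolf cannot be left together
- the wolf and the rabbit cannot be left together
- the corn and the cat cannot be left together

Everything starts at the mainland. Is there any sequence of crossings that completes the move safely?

Whatever the first load, the items left behind include a forbidden pair without the smuggler. No opening move is safe, so no plan exists.

No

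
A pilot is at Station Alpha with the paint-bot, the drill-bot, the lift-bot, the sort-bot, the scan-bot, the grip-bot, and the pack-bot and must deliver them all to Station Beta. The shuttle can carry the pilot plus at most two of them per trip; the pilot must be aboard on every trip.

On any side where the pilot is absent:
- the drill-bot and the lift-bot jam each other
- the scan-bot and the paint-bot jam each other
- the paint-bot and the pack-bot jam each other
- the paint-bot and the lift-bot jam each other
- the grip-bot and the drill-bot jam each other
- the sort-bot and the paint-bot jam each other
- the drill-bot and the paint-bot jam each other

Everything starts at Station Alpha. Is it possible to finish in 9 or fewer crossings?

No

Counting alone: the pilot can take at most 2 across per trip to Station Beta, so moving all 7 needs at least 4 loaded trips out, with a return between consecutive ones — at least 7 crossings.
The safety rule pushes this higher. Following every safe sequence of crossings, the most of the 7 that can be at Station Beta as the shuttle arrives there on crossings 7, 9 is 5, 6 respectively — never all 7.
So the move cannot be finished within 9 crossings. (The shortest complete plan takes 11:)
1. Pilot goes to Station Beta with the drill-bot and the paint-bot.  [Station Alpha: the grip-bot, the lift-bot, the pack-bot, the scan-bot, the sort-bot | Station Beta: the drill-bot, the paint-bot]
2. Pilot goes back to Station Alpha with the paint-bot.  [Station Alpha: the grip-bot, the lift-bot, the pack-bot, the paint-bot, the scan-bot, the sort-bot | Station Beta: the drill-bot]
3. Pilot goes to Station Beta with the paint-bot and the sort-bot.  [Station Alpha: the grip-bot, the lift-bot, the pack-bot, the scan-bot | Station Beta: the drill-bot, the paint-bot, the sort-bot]
4. Pilot goes back to Station Alpha with the paint-bot.  [Station Alpha: the grip-bot, the lift-bot, the pack-bot, the paint-bot, the scan-bot | Station Beta: the drill-bot, the sort-bot]
5. Pilot goes to Station Beta with the paint-bot and the scan-bot.  [Station Alpha: the grip-bot, the lift-bot, the pack-bot | Station Beta: the drill-bot, the paint-bot, the scan-bot, the sort-bot]
6. Pilot goes back to Station Alpha with the paint-bot.  [Station Alpha: the grip-bot, the lift-bot, the pack-bot, the paint-bot | Station Beta: the drill-bot, the scan-bot, the sort-bot]
7. Pilot goes to Station Beta with the pack-bot and the paint-bot.  [Station Alpha: the grip-bot, the lift-bot | Station Beta: the drill-bot, the pack-bot, the paint-bot, the scan-bot, the sort-bot]
8. Pilot goes back to Station Alpha with the paint-bot.  [Station Alpha: the grip-bot, the lift-bot, the paint-bot | Station Beta: the drill-bot, the pack-bot, the scan-bot, the sort-bot]
9. Pilot goes to Station Beta with the grip-bot and the lift-bot.  [Station Alpha: the paint-bot | Station Beta: the drill-bot, the grip-bot, the lift-bot, the pack-bot, the scan-bot, the sort-bot]
10. Pilot goes back to Station Alpha with the drill-bot.  [Station Alpha: the drill-bot, the paint-bot | Station Beta: the grip-bot, the lift-bot, the pack-bot, the scan-bot, the sort-bot]
11. Pilot goes to Station Beta with the drill-bot and the paint-bot.  [Station Alpha: — | Station Beta: the drill-bot, the grip-bot, the lift-bot, the pack-bot, the paint-bot, the scan-bot, the sort-bot]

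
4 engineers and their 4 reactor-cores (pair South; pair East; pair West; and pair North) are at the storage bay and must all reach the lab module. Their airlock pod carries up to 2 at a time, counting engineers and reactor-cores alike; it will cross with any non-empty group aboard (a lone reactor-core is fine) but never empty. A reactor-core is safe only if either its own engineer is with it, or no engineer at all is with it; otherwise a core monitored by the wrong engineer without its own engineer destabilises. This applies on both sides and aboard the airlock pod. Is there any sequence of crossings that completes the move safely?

Following every safe sequence of crossings from the start, the most of the 8 that can be at the lab module as the airlock pod arrives there on crossings 1, 3, 5 is 2, 3, 4 respectively; the best ever achieved is 4 of 8.
From crossing 7 on, no configuration arises that was not already reachable earlier: only 44 distinct safe configurations (who is on which side, and where the airlock pod is) can ever be reached, none of them has everyone across, and every continuation just revisits them. So no valid plan exists.

No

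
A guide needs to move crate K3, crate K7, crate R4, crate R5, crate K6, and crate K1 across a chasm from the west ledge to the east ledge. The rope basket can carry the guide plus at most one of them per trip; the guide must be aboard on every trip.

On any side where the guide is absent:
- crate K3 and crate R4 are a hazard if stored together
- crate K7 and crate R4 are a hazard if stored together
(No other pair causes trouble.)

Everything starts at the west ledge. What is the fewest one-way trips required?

13

Counting alone: the guide can take at most 1 across per trip to the east ledge, so moving all 6 needs at least 6 loaded trips out, with a return between consecutive ones — at least 11 crossings.
The safety rule pushes this higher. Following every safe sequence of crossings, the most of the 6 that can be at the east ledge as the rope basket arrives there on crossing 11 is 5 — never all 6.
So no plan with fewer than 13 crossings exists, and this one achieves 13:
1. Guide goes to the east ledge with crate R4.
2. Guide goes back to the west ledge alone.
3. Guide goes to the east ledge with crate K3.
4. Guide goes back to the west ledge with crate R4.
5. Guide goes to the east ledge with crate K7.
6. Guide goes back to the west ledge alone.
7. Guide goes to the east ledge with crate R5.
8. Guide goes back to the west ledge alone.
9. Guide goes to the east ledge with crate K6.
10. Guide goes back to the west ledge alone.
11. Guide goes to the east ledge with crate K1.
12. Guide goes back to the west ledge alone.
13. Guide goes to the east ledge with crate R4.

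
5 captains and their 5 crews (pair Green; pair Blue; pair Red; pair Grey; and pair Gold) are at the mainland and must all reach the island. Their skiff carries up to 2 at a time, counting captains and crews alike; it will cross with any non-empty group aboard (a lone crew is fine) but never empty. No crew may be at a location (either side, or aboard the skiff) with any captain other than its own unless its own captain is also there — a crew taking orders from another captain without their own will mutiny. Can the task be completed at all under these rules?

Following every safe sequence of crossings from the start, the most of the 10 that can be at the island as the skiff arrives there on crossings 1, 3, 5, 7 is 2, 3, 4, 5 respectively; the best ever achieved is 5 of 10.
From crossing 9 on, no configuration arises that was not already reachable earlier: only 82 distinct safe configurations (who is on which side, and where the skiff is) can ever be reached, none of them has everyone across, and every continuation just revisits them. So no valid plan exists.

No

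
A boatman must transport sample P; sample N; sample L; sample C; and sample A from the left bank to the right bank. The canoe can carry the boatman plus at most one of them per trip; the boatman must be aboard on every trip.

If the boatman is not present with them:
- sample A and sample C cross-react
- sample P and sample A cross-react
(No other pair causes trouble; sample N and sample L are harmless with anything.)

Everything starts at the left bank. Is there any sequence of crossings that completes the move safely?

1. Boatman goes to the right bank with sample A.  [the left bank: sample C, sample L, sample N, sample P | the right bank: sample A]
2. Boatman goes back to the left bank alone.  [the left bank: sample C, sample L, sample N, sample P | the right bank: sample A]
3. Boatman goes to the right bank with sample P.  [the left bank: sample C, sample L, sample N | the right bank: sample A, sample P]
4. Boatman goes back to the left bank with sample A.  [the left bank: sample A, sample C, sample L, sample N | the right bank: sample P]
5. Boatman goes to the right bank with sample C.  [the left bank: sample A, sample L, sample N | the right bank: sample C, sample P]
6. Boatman goes back to the left bank alone.  [the left bank: sample A, sample L, sample N | the right bank: sample C, sample P]
7. Boatman goes to the right bank with sample N.  [the left bank: sample A, sample L | the right bank: sample C, sample N, sample P]
8. Boatman goes back to the left bank alone.  [the left bank: sample A, sample L | the right bank: sample C, sample N, sample P]
9. Boatman goes to the right bank with sample L.  [the left bank: sample A | the right bank: sample C, sample L, sample N, sample P]
10. Boatman goes back to the left bank alone.  [the left bank: sample A | the right bank: sample C, sample L, sample N, sample P]
11. Boatman goes to the right bank with sample A.  [the left bank: — | the right bank: sample A, sample C, sample L, sample N, sample P]

Yes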